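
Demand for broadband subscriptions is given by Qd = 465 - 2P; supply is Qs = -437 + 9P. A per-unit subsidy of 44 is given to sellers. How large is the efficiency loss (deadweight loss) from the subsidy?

Deadweight loss = 1584

Pre-subsidy: 465 - 2P = -437 + 9P gives P* = 82, Q* = 301.
With the subsidy, sellers receive Ps = Pb + 44 for each unit, where Pb is the price buyers pay.
Supply in terms of Pb becomes Qs = -437 + 9(Pb + 44) = -41 + 9Pb. Setting this equal to demand: 465 - 2Pb = -41 + 9Pb, so Pb = 46.
Sellers receive Ps = 46 + 44 = 90; Q' = 465 − 2·46 = 373.
The subsidy expands output by 373 − 301 = 72 past the efficient level; on those units the gap between marginal cost and willingness to pay runs from 0 up to 44.
DWL = ½ × 44 × 72 = 1584.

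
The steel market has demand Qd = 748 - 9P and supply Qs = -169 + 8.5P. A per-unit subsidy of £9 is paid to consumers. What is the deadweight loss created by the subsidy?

Pre-subsidy: 748 - 9P = -169 + 8.5P gives P* = 52.4, Q* = 276.4.
With the rebate, buyers effectively pay Pb = Ps − 9, where Ps is the price sellers receive.
Demand in terms of Ps becomes Qd = 748 − 9(Ps − 9) = 829 - 9Ps. Setting this equal to supply: 829 - 9Ps = -169 + 8.5Ps, so Ps = 1996/35.
Buyers pay Pb = 1996/35 − 9 = 1681/35; Q' = -169 + 8.5·(1996/35) = 11051/35.
The subsidy expands output by 11051/35 − 276.4 = 1377/35 past the efficient level; on those units the gap between marginal cost and willingness to pay runs from 0 up to 9.
DWL = ½ × 9 × 1377/35 = 12393/70.

Deadweight loss = 12393/70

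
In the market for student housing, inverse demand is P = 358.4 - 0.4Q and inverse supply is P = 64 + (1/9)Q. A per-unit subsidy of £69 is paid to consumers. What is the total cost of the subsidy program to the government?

Government cost = £49059

Pre-subsidy: 358.4 - 0.4Q = 64 + (1/9)Q gives Q* = 576 and P* = 128.
With the rebate, buyers effectively pay Pb = Ps − 69, where Ps is the price sellers receive.
On the curves, Pb = 358.4 - 0.4Q and Ps = 64 + (1/9)Q; the wedge Ps − Pb = 69 gives 64 + (1/9)Q − (358.4 - 0.4Q) = 69, so Q' = 711.
Then Pb = 358.4 − 0.4·711 = 74 and Ps = 64 + (1/9)·711 = 143.
Government outlay = subsidy × quantity = 69 × 711 = 49059.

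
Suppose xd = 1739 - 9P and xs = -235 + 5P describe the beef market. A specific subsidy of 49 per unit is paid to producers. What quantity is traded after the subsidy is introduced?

x' = 627.5

Pre-subsidy: 1739 - 9P = -235 + 5P gives P* = 141, x* = 470.
With the subsidy, sellers receive Ps = Pb + 49 for each unit, where Pb is the price buyers pay.
Supply in terms of Pb becomes xs = -235 + 5(Pb + 49) = 10 + 5Pb. Setting this equal to demand: 1739 - 9Pb = 10 + 5Pb, so Pb = 123.5.
Sellers receive Ps = 123.5 + 49 = 172.5; x' = 1739 − 9·123.5 = 627.5.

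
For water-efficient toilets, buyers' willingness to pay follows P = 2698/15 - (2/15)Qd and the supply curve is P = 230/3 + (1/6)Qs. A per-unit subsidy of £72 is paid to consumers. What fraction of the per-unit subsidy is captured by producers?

Pre-subsidy: 2698/15 - (2/15)Q = 230/3 + (1/6)Q gives Q* = 344 and P* = 134.
With the rebate, buyers effectively pay Pb = Ps − 72, where Ps is the price sellers receive.
On the curves, Pb = 2698/15 - (2/15)Q and Ps = 230/3 + (1/6)Q; the wedge Ps − Pb = 72 gives 230/3 + (1/6)Q − (2698/15 - (2/15)Q) = 72, so Q' = 584.
Then Pb = 2698/15 − (2/15)·584 = 102 and Ps = 230/3 + (1/6)·584 = 174.
Buyers' price falls by P* − Pb = 134 − 102 = 32; sellers' price rises by Ps − P* = 174 − 134 = 40.
So producers capture 40/72 = 5/9 of each unit of subsidy.

Producer share = 5/9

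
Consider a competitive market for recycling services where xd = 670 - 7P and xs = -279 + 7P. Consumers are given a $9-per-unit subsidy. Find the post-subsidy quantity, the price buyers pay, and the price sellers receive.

x' = 227; buyers pay 443/7; sellers receive 506/7

Pre-subsidy: 670 - 7P = -279 + 7P gives P* = 949/14, x* = 195.5.
With the rebate, buyers effectively pay Pb = Ps − 9, where Ps is the price sellers receive.
Demand in terms of Ps becomes xd = 670 − 7(Ps − 9) = 733 - 7Ps. Setting this equal to supply: 733 - 7Ps = -279 + 7Ps, so Ps = 506/7.
Buyers pay Pb = 506/7 − 9 = 443/7; x' = -279 + 7·(506/7) = 227.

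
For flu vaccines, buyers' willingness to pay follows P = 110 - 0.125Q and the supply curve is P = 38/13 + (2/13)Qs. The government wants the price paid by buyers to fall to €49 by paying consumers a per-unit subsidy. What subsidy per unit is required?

Required subsidy s = €29 per unit

At a buyer price of 49, quantity demanded is 880 − 8·49 = 488.
Sellers supply 488 only when they receive Ps = 38/13 + (2/13)·488 = 78.
s = Ps − Pb = 78 − 49 = 29.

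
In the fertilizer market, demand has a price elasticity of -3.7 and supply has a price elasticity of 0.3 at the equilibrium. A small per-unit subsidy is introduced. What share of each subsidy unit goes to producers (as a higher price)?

Producer share = 0.925

For a small subsidy around the equilibrium, the benefit split depends on the relative slopes, which at a point are proportional to the elasticities.
Buyer share = εs/(εs + |εd|) = 0.3/(0.3 + 3.7) = 0.075; seller share = |εd|/(εs + |εd|) = 0.925.
So producers capture 0.925 of the subsidy.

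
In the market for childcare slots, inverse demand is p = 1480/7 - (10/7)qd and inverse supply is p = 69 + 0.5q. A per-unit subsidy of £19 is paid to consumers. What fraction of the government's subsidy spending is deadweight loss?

Pre-subsidy: 1480/7 - (10/7)q = 69 + 0.5q gives q* = 1994/27 and p* = 2860/27.
With the rebate, buyers effectively pay pb = ps − 19, where ps is the price sellers receive.
On the curves, pb = 1480/7 - (10/7)q and ps = 69 + 0.5q; the wedge ps − pb = 19 gives 69 + 0.5q − (1480/7 - (10/7)q) = 19, so q' = 2260/27.
Then pb = 1480/7 − (10/7)·(2260/27) = 2480/27 and ps = 69 + 0.5·(2260/27) = 2993/27.
ΔCS = ½(1994/27 + 2260/27)(2860/27 − 2480/27) = 269420/243; ΔPS = ½(1994/27 + 2260/27)(2993/27 − 2860/27) = 94297/243.
Government spending = 19 × 2260/27 = 42940/27.
DWL = ½ × 19 × (2260/27 − 1994/27) = 2527/27; fraction = (2527/27) / (42940/27) = 133/2260.

DWL / government spending = 133/2260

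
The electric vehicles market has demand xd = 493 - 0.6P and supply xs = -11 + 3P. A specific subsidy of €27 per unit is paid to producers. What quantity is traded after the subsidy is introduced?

Pre-subsidy: 493 - 0.6P = -11 + 3P gives P* = 140, x* = 409.
With the subsidy, sellers receive Ps = Pb + 27 for each unit, where Pb is the price buyers pay.
Supply in terms of Pb becomes xs = -11 + 3(Pb + 27) = 70 + 3Pb. Setting this equal to demand: 493 - 0.6Pb = 70 + 3Pb, so Pb = 117.5.
Sellers receive Ps = 117.5 + 27 = 144.5; x' = 493 − 0.6·117.5 = 422.5.

x' = 422.5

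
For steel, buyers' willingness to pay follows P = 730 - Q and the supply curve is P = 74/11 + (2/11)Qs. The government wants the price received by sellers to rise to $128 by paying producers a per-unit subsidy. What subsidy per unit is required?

Required subsidy s = $65 per unit

At a seller price of 128, quantity supplied is -37 + 5.5·128 = 667.
Buyers absorb 667 only when they pay Pb = 730 − 1·667 = 63.
s = Ps − Pb = 128 − 63 = 65.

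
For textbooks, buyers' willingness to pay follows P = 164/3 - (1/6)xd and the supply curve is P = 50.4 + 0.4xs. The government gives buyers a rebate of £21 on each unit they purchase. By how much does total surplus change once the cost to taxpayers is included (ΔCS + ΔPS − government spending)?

Net change in total surplus = -6615/17

Pre-subsidy: 164/3 - (1/6)x = 50.4 + 0.4x gives x* = 128/17 and P* = 908/17.
With the rebate, buyers effectively pay Pb = Ps − 21, where Ps is the price sellers receive.
On the curves, Pb = 164/3 - (1/6)x and Ps = 50.4 + 0.4x; the wedge Ps − Pb = 21 gives 50.4 + 0.4x − (164/3 - (1/6)x) = 21, so x' = 758/17.
Then Pb = 164/3 − (1/6)·(758/17) = 803/17 and Ps = 50.4 + 0.4·(758/17) = 1160/17.
ΔCS = ½(128/17 + 758/17)(908/17 − 803/17) = 46515/289; ΔPS = ½(128/17 + 758/17)(1160/17 − 908/17) = 111636/289.
Government spending = 21 × 758/17 = 15918/17.
Net change = 46515/289 + 111636/289 − 15918/17 = -6615/17. The loss equals the DWL triangle ½·21·630/17.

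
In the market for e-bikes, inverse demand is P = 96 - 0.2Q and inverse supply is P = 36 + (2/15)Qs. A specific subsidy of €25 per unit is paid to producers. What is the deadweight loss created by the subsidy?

Deadweight loss = €937.5

Pre-subsidy: 96 - 0.2Q = 36 + (2/15)Q gives Q* = 180 and P* = 60.
With the subsidy, sellers receive Ps = Pb + 25 for each unit, where Pb is the price buyers pay.
On the curves, Pb = 96 - 0.2Q and Ps = 36 + (2/15)Q; the wedge Ps − Pb = 25 gives 36 + (2/15)Q − (96 - 0.2Q) = 25, so Q' = 255.
Then Pb = 96 − 0.2·255 = 45 and Ps = 36 + (2/15)·255 = 70.
The subsidy expands output by 255 − 180 = 75 past the efficient level; on those units the gap between marginal cost and willingness to pay runs from 0 up to 25.
DWL = ½ × 25 × 75 = 937.5.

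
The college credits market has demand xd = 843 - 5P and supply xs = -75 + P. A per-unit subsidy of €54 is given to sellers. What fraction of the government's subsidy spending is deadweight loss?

DWL / government spending = 15/82

Pre-subsidy: 843 - 5P = -75 + P gives P* = 153, x* = 78.
With the subsidy, sellers receive Ps = Pb + 54 for each unit, where Pb is the price buyers pay.
Supply in terms of Pb becomes xs = -75 + 1(Pb + 54) = -21 + Pb. Setting this equal to demand: 843 - 5Pb = -21 + Pb, so Pb = 144.
Sellers receive Ps = 144 + 54 = 198; x' = 843 − 5·144 = 123.
ΔCS = ½(78 + 123)(153 − 144) = 904.5; ΔPS = ½(78 + 123)(198 − 153) = 4522.5.
Government spending = 54 × 123 = 6642.
DWL = ½ × 54 × (123 − 78) = 1215; fraction = 1215 / 6642 = 15/82.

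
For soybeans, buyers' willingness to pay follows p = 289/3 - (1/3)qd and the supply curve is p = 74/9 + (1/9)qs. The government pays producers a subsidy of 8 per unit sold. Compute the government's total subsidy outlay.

Government cost = 1730

Pre-subsidy: 289/3 - (1/3)q = 74/9 + (1/9)q gives q* = 198.25 and p* = 30.25.
With the subsidy, sellers receive ps = pb + 8 for each unit, where pb is the price buyers pay.
On the curves, pb = 289/3 - (1/3)q and ps = 74/9 + (1/9)q; the wedge ps − pb = 8 gives 74/9 + (1/9)q − (289/3 - (1/3)q) = 8, so q' = 216.25.
Then pb = 289/3 − (1/3)·216.25 = 24.25 and ps = 74/9 + (1/9)·216.25 = 32.25.
Government outlay = subsidy × quantity = 8 × 216.25 = 1730.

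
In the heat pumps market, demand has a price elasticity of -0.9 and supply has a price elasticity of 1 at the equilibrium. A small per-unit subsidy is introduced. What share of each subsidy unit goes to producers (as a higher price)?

Producer share = 9/19

For a small subsidy around the equilibrium, the benefit split depends on the relative slopes, which at a point are proportional to the elasticities.
Buyer share = εs/(εs + |εd|) = 1/(1 + 0.9) = 10/19; seller share = |εd|/(εs + |εd|) = 9/19.
So producers capture 9/19 of the subsidy.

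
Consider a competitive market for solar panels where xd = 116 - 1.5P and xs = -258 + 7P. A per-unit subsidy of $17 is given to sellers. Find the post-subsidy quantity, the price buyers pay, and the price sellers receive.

Pre-subsidy: 116 - 1.5P = -258 + 7P gives P* = 44, x* = 50.
With the subsidy, sellers receive Ps = Pb + 17 for each unit, where Pb is the price buyers pay.
Supply in terms of Pb becomes xs = -258 + 7(Pb + 17) = -139 + 7Pb. Setting this equal to demand: 116 - 1.5Pb = -139 + 7Pb, so Pb = 30.
Sellers receive Ps = 30 + 17 = 47; x' = 116 − 1.5·30 = 71.

x' = 71; buyers pay $30; sellers receive $47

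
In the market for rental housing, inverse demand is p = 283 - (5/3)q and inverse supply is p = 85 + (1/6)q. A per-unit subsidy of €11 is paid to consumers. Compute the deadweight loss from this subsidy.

Deadweight loss = €33

Pre-subsidy: 283 - (5/3)q = 85 + (1/6)q gives q* = 108 and p* = 103.
With the rebate, buyers effectively pay pb = ps − 11, where ps is the price sellers receive.
On the curves, pb = 283 - (5/3)q and ps = 85 + (1/6)q; the wedge ps − pb = 11 gives 85 + (1/6)q − (283 - (5/3)q) = 11, so q' = 114.
Then pb = 283 − (5/3)·114 = 93 and ps = 85 + (1/6)·114 = 104.
The subsidy expands output by 114 − 108 = 6 past the efficient level; on those units the gap between marginal cost and willingness to pay runs from 0 up to 11.
DWL = ½ × 11 × 6 = 33.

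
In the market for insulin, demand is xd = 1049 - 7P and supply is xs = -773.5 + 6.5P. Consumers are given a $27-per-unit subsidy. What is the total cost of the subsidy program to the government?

Government cost = $5265

Pre-subsidy: 1049 - 7P = -773.5 + 6.5P gives P* = 135, x* = 104.
With the rebate, buyers effectively pay Pb = Ps − 27, where Ps is the price sellers receive.
Demand in terms of Ps becomes xd = 1049 − 7(Ps − 27) = 1238 - 7Ps. Setting this equal to supply: 1238 - 7Ps = -773.5 + 6.5Ps, so Ps = 149.
Buyers pay Pb = 149 − 27 = 122; x' = -773.5 + 6.5·149 = 195.
Government outlay = subsidy × quantity = 27 × 195 = 5265.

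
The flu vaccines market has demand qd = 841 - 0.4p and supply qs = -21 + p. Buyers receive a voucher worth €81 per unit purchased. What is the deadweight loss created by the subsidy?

Pre-subsidy: 841 - 0.4p = -21 + p gives p* = 4310/7, q* = 4163/7.
With the rebate, buyers effectively pay pb = ps − 81, where ps is the price sellers receive.
Demand in terms of ps becomes qd = 841 − 0.4(ps − 81) = 873.4 - 0.4ps. Setting this equal to supply: 873.4 - 0.4ps = -21 + ps, so ps = 4472/7.
Buyers pay pb = 4472/7 − 81 = 3905/7; q' = -21 + 1·(4472/7) = 4325/7.
The subsidy expands output by 4325/7 − 4163/7 = 162/7 past the efficient level; on those units the gap between marginal cost and willingness to pay runs from 0 up to 81.
DWL = ½ × 81 × 162/7 = 6561/7.

Deadweight loss = 6561/7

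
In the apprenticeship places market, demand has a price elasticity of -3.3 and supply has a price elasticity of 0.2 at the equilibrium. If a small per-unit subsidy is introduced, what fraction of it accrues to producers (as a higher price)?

Producer share = 33/35

For a small subsidy around the equilibrium, the benefit split depends on the relative slopes, which at a point are proportional to the elasticities.
Buyer share = εs/(εs + |εd|) = 0.2/(0.2 + 3.3) = 2/35; seller share = |εd|/(εs + |εd|) = 33/35.
So producers capture 33/35 of the subsidy.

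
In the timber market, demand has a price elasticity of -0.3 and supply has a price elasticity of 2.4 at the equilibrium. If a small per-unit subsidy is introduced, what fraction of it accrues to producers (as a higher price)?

For a small subsidy around the equilibrium, the benefit split depends on the relative slopes, which at a point are proportional to the elasticities.
Buyer share = εs/(εs + |εd|) = 2.4/(2.4 + 0.3) = 8/9; seller share = |εd|/(εs + |εd|) = 1/9.
So producers capture 1/9 of the subsidy.

Producer share = 1/9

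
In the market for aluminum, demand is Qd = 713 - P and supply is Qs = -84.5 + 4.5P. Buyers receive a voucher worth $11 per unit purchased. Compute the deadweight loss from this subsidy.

Pre-subsidy: 713 - P = -84.5 + 4.5P gives P* = 145, Q* = 568.
With the rebate, buyers effectively pay Pb = Ps − 11, where Ps is the price sellers receive.
Demand in terms of Ps becomes Qd = 713 − 1(Ps − 11) = 724 - Ps. Setting this equal to supply: 724 - Ps = -84.5 + 4.5Ps, so Ps = 147.
Buyers pay Pb = 147 − 11 = 136; Q' = -84.5 + 4.5·147 = 577.
The subsidy expands output by 577 − 568 = 9 past the efficient level; on those units the gap between marginal cost and willingness to pay runs from 0 up to 11.
DWL = ½ × 11 × 9 = 49.5.

Deadweight loss = $49.5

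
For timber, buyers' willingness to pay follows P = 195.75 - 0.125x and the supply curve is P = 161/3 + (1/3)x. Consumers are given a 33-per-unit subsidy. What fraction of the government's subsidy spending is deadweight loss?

Pre-subsidy: 195.75 - 0.125x = 161/3 + (1/3)x gives x* = 310 and P* = 157.
With the rebate, buyers effectively pay Pb = Ps − 33, where Ps is the price sellers receive.
On the curves, Pb = 195.75 - 0.125x and Ps = 161/3 + (1/3)x; the wedge Ps − Pb = 33 gives 161/3 + (1/3)x − (195.75 - 0.125x) = 33, so x' = 382.
Then Pb = 195.75 − 0.125·382 = 148 and Ps = 161/3 + (1/3)·382 = 181.
ΔCS = ½(310 + 382)(157 − 148) = 3114; ΔPS = ½(310 + 382)(181 − 157) = 8304.
Government spending = 33 × 382 = 12606.
DWL = ½ × 33 × (382 − 310) = 1188; fraction = 1188 / 12606 = 18/191.

DWL / government spending = 18/191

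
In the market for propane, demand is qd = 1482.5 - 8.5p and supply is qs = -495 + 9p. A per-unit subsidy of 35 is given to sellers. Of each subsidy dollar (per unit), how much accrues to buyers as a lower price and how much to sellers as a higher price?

Buyers gain 18 per unit; sellers gain 17 per unit

Pre-subsidy: 1482.5 - 8.5p = -495 + 9p gives p* = 113, q* = 522.
With the subsidy, sellers receive ps = pb + 35 for each unit, where pb is the price buyers pay.
Supply in terms of pb becomes qs = -495 + 9(pb + 35) = -180 + 9pb. Setting this equal to demand: 1482.5 - 8.5pb = -180 + 9pb, so pb = 95.
Sellers receive ps = 95 + 35 = 130; q' = 1482.5 − 8.5·95 = 675.
Buyers' price falls by p* − pb = 113 − 95 = 18; sellers' price rises by ps − p* = 130 − 113 = 17.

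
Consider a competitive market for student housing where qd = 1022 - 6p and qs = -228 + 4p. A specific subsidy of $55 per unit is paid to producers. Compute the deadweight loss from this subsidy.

Deadweight loss = $3630

Pre-subsidy: 1022 - 6p = -228 + 4p gives p* = 125, q* = 272.
With the subsidy, sellers receive ps = pb + 55 for each unit, where pb is the price buyers pay.
Supply in terms of pb becomes qs = -228 + 4(pb + 55) = -8 + 4pb. Setting this equal to demand: 1022 - 6pb = -8 + 4pb, so pb = 103.
Sellers receive ps = 103 + 55 = 158; q' = 1022 − 6·103 = 404.
The subsidy expands output by 404 − 272 = 132 past the efficient level; on those units the gap between marginal cost and willingness to pay runs from 0 up to 55.
DWL = ½ × 55 × 132 = 3630.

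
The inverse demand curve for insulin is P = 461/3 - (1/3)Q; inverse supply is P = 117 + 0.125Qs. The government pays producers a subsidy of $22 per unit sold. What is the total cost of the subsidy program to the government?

Government cost = $2816

Pre-subsidy: 461/3 - (1/3)Q = 117 + 0.125Q gives Q* = 80 and P* = 127.
With the subsidy, sellers receive Ps = Pb + 22 for each unit, where Pb is the price buyers pay.
On the curves, Pb = 461/3 - (1/3)Q and Ps = 117 + 0.125Q; the wedge Ps − Pb = 22 gives 117 + 0.125Q − (461/3 - (1/3)Q) = 22, so Q' = 128.
Then Pb = 461/3 − (1/3)·128 = 111 and Ps = 117 + 0.125·128 = 133.
Government outlay = subsidy × quantity = 22 × 128 = 2816.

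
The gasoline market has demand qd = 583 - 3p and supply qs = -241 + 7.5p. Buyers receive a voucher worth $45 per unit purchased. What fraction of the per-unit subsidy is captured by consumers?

Consumer share = 5/7

Pre-subsidy: 583 - 3p = -241 + 7.5p gives p* = 1648/21, q* = 2433/7.
With the rebate, buyers effectively pay pb = ps − 45, where ps is the price sellers receive.
Demand in terms of ps becomes qd = 583 − 3(ps − 45) = 718 - 3ps. Setting this equal to supply: 718 - 3ps = -241 + 7.5ps, so ps = 274/3.
Buyers pay pb = 274/3 − 45 = 139/3; q' = -241 + 7.5·(274/3) = 444.
Buyers' price falls by p* − pb = 1648/21 − 139/3 = 225/7; sellers' price rises by ps − p* = 274/3 − 1648/21 = 90/7.
So consumers capture (225/7)/45 = 5/7 of each unit of subsidy.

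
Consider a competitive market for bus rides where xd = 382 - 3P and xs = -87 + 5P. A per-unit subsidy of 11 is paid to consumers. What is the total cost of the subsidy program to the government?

Government cost = 2494.25

Pre-subsidy: 382 - 3P = -87 + 5P gives P* = 58.625, x* = 206.125.
With the rebate, buyers effectively pay Pb = Ps − 11, where Ps is the price sellers receive.
Demand in terms of Ps becomes xd = 382 − 3(Ps − 11) = 415 - 3Ps. Setting this equal to supply: 415 - 3Ps = -87 + 5Ps, so Ps = 62.75.
Buyers pay Pb = 62.75 − 11 = 51.75; x' = -87 + 5·62.75 = 226.75.
Government outlay = subsidy × quantity = 11 × 226.75 = 2494.25.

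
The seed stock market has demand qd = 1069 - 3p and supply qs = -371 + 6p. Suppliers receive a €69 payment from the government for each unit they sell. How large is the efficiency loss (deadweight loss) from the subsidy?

Deadweight loss = €4761

Pre-subsidy: 1069 - 3p = -371 + 6p gives p* = 160, q* = 589.
With the subsidy, sellers receive ps = pb + 69 for each unit, where pb is the price buyers pay.
Supply in terms of pb becomes qs = -371 + 6(pb + 69) = 43 + 6pb. Setting this equal to demand: 1069 - 3pb = 43 + 6pb, so pb = 114.
Sellers receive ps = 114 + 69 = 183; q' = 1069 − 3·114 = 727.
The subsidy expands output by 727 − 589 = 138 past the efficient level; on those units the gap between marginal cost and willingness to pay runs from 0 up to 69.
DWL = ½ × 69 × 138 = 4761.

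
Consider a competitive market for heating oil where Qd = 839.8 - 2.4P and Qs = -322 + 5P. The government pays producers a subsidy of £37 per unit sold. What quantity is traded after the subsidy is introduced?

Q' = 523

Pre-subsidy: 839.8 - 2.4P = -322 + 5P gives P* = 157, Q* = 463.
With the subsidy, sellers receive Ps = Pb + 37 for each unit, where Pb is the price buyers pay.
Supply in terms of Pb becomes Qs = -322 + 5(Pb + 37) = -137 + 5Pb. Setting this equal to demand: 839.8 - 2.4Pb = -137 + 5Pb, so Pb = 132.
Sellers receive Ps = 132 + 37 = 169; Q' = 839.8 − 2.4·132 = 523.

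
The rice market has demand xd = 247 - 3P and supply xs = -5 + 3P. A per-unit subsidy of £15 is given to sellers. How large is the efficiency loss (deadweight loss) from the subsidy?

Deadweight loss = £168.75

Pre-subsidy: 247 - 3P = -5 + 3P gives P* = 42, x* = 121.
With the subsidy, sellers receive Ps = Pb + 15 for each unit, where Pb is the price buyers pay.
Supply in terms of Pb becomes xs = -5 + 3(Pb + 15) = 40 + 3Pb. Setting this equal to demand: 247 - 3Pb = 40 + 3Pb, so Pb = 34.5.
Sellers receive Ps = 34.5 + 15 = 49.5; x' = 247 − 3·34.5 = 143.5.
The subsidy expands output by 143.5 − 121 = 22.5 past the efficient level; on those units the gap between marginal cost and willingness to pay runs from 0 up to 15.
DWL = ½ × 15 × 22.5 = 168.75.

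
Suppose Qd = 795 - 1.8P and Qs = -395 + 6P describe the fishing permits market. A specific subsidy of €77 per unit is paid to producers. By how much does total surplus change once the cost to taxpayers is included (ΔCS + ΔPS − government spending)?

Pre-subsidy: 795 - 1.8P = -395 + 6P gives P* = 5950/39, Q* = 6765/13.
With the subsidy, sellers receive Ps = Pb + 77 for each unit, where Pb is the price buyers pay.
Supply in terms of Pb becomes Qs = -395 + 6(Pb + 77) = 67 + 6Pb. Setting this equal to demand: 795 - 1.8Pb = 67 + 6Pb, so Pb = 280/3.
Sellers receive Ps = 280/3 + 77 = 511/3; Q' = 795 − 1.8·(280/3) = 627.
ΔCS = ½(6765/13 + 627)(5950/39 − 280/3) = 5742660/169; ΔPS = ½(6765/13 + 627)(511/3 − 5950/39) = 1722798/169.
Government spending = 77 × 627 = 48279.
Net change = 5742660/169 + 1722798/169 − 48279 = -53361/13. The loss equals the DWL triangle ½·77·1386/13.

Net change in total surplus = -53361/13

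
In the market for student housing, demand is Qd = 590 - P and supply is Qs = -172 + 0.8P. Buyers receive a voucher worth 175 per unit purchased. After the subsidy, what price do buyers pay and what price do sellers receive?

Pre-subsidy: 590 - P = -172 + 0.8P gives P* = 1270/3, Q* = 500/3.
With the rebate, buyers effectively pay Pb = Ps − 175, where Ps is the price sellers receive.
Demand in terms of Ps becomes Qd = 590 − 1(Ps − 175) = 765 - Ps. Setting this equal to supply: 765 - Ps = -172 + 0.8Ps, so Ps = 4685/9.
Buyers pay Pb = 4685/9 − 175 = 3110/9; Q' = -172 + 0.8·(4685/9) = 2200/9.

Buyers pay 3110/9; sellers receive 4685/9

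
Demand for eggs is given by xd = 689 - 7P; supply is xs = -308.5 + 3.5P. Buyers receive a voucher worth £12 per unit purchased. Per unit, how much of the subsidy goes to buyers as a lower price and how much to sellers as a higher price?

Buyers gain £4 per unit; sellers gain £8 per unit

Pre-subsidy: 689 - 7P = -308.5 + 3.5P gives P* = 95, x* = 24.
With the rebate, buyers effectively pay Pb = Ps − 12, where Ps is the price sellers receive.
Demand in terms of Ps becomes xd = 689 − 7(Ps − 12) = 773 - 7Ps. Setting this equal to supply: 773 - 7Ps = -308.5 + 3.5Ps, so Ps = 103.
Buyers pay Pb = 103 − 12 = 91; x' = -308.5 + 3.5·103 = 52.
Buyers' price falls by P* − Pb = 95 − 91 = 4; sellers' price rises by Ps − P* = 103 − 95 = 8.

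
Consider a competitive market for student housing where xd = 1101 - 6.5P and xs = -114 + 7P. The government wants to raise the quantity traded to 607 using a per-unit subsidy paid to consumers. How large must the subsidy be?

Required subsidy s = 27 per unit

At x = 607, invert demand for the buyer price: Pb = (1101 − 607)/6.5 = 76; invert supply for the seller price: Ps = (607 − (-114))/7 = 103.
The subsidy must fill the gap: s = Ps − Pb = 103 − 76 = 27.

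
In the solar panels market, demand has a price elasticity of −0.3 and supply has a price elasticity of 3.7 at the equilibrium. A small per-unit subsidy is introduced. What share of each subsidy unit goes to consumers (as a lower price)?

For a small subsidy around the equilibrium, the benefit split depends on the relative slopes, which at a point are proportional to the elasticities.
Buyer share = εs/(εs + |εd|) = 3.7/(3.7 + 0.3) = 0.925; seller share = |εd|/(εs + |εd|) = 0.075.

Consumer share = 0.925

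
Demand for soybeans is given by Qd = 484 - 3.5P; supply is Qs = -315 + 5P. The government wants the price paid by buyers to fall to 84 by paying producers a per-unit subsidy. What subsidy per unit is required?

At a buyer price of 84, quantity demanded is 484 − 3.5·84 = 190.
Sellers supply 190 only when they receive Ps with -315 + 5·Ps = 190, i.e. Ps = 101.
s = Ps − Pb = 101 − 84 = 17.

Required subsidy s = 17 per unit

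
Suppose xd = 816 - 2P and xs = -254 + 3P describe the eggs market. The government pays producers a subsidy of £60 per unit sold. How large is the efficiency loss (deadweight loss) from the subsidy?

Pre-subsidy: 816 - 2P = -254 + 3P gives P* = 214, x* = 388.
With the subsidy, sellers receive Ps = Pb + 60 for each unit, where Pb is the price buyers pay.
Supply in terms of Pb becomes xs = -254 + 3(Pb + 60) = -74 + 3Pb. Setting this equal to demand: 816 - 2Pb = -74 + 3Pb, so Pb = 178.
Sellers receive Ps = 178 + 60 = 238; x' = 816 − 2·178 = 460.
The subsidy expands output by 460 − 388 = 72 past the efficient level; on those units the gap between marginal cost and willingness to pay runs from 0 up to 60.
DWL = ½ × 60 × 72 = 2160.

Deadweight loss = £2160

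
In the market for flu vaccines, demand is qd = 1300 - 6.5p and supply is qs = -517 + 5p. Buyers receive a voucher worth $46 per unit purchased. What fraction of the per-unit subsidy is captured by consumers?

Consumer share = 10/23

Pre-subsidy: 1300 - 6.5p = -517 + 5p gives p* = 158, q* = 273.
With the rebate, buyers effectively pay pb = ps − 46, where ps is the price sellers receive.
Demand in terms of ps becomes qd = 1300 − 6.5(ps − 46) = 1599 - 6.5ps. Setting this equal to supply: 1599 - 6.5ps = -517 + 5ps, so ps = 184.
Buyers pay pb = 184 − 46 = 138; q' = -517 + 5·184 = 403.
Buyers' price falls by p* − pb = 158 − 138 = 20; sellers' price rises by ps − p* = 184 − 158 = 26.
So consumers capture 20/46 = 10/23 of each unit of subsidy.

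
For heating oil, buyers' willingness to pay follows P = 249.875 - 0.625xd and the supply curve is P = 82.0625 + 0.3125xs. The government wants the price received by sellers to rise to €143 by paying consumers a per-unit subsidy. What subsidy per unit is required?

At a seller price of 143, quantity supplied is -262.6 + 3.2·143 = 195.
Buyers absorb 195 only when they pay Pb = 249.875 − 0.625·195 = 128.
s = Ps − Pb = 143 − 128 = 15.

Required subsidy s = €15 per unit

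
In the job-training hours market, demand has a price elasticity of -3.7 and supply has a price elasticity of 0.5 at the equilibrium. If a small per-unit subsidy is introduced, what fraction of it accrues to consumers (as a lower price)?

Consumer share = 5/42

For a small subsidy around the equilibrium, the benefit split depends on the relative slopes, which at a point are proportional to the elasticities.
Buyer share = εs/(εs + |εd|) = 0.5/(0.5 + 3.7) = 5/42; seller share = |εd|/(εs + |εd|) = 37/42.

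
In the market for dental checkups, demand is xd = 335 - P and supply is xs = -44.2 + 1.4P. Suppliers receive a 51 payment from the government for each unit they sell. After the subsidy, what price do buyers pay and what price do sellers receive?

Pre-subsidy: 335 - P = -44.2 + 1.4P gives P* = 158, x* = 177.
With the subsidy, sellers receive Ps = Pb + 51 for each unit, where Pb is the price buyers pay.
Supply in terms of Pb becomes xs = -44.2 + 1.4(Pb + 51) = 27.2 + 1.4Pb. Setting this equal to demand: 335 - Pb = 27.2 + 1.4Pb, so Pb = 128.25.
Sellers receive Ps = 128.25 + 51 = 179.25; x' = 335 − 1·128.25 = 206.75.

Buyers pay 128.25; sellers receive 179.25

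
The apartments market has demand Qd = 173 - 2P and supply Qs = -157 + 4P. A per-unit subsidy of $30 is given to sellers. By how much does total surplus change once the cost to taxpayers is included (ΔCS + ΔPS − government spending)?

Pre-subsidy: 173 - 2P = -157 + 4P gives P* = 55, Q* = 63.
With the subsidy, sellers receive Ps = Pb + 30 for each unit, where Pb is the price buyers pay.
Supply in terms of Pb becomes Qs = -157 + 4(Pb + 30) = -37 + 4Pb. Setting this equal to demand: 173 - 2Pb = -37 + 4Pb, so Pb = 35.
Sellers receive Ps = 35 + 30 = 65; Q' = 173 − 2·35 = 103.
ΔCS = ½(63 + 103)(55 − 35) = 1660; ΔPS = ½(63 + 103)(65 − 55) = 830.
Government spending = 30 × 103 = 3090.
Net change = 1660 + 830 − 3090 = -600. The loss equals the DWL triangle ½·30·40.

Net change in total surplus = -$600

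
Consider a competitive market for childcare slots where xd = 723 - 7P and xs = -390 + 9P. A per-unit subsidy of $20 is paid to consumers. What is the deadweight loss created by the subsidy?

Deadweight loss = $787.5

Pre-subsidy: 723 - 7P = -390 + 9P gives P* = 69.5625, x* = 236.0625.
With the rebate, buyers effectively pay Pb = Ps − 20, where Ps is the price sellers receive.
Demand in terms of Ps becomes xd = 723 − 7(Ps − 20) = 863 - 7Ps. Setting this equal to supply: 863 - 7Ps = -390 + 9Ps, so Ps = 78.3125.
Buyers pay Pb = 78.3125 − 20 = 58.3125; x' = -390 + 9·78.3125 = 314.8125.
The subsidy expands output by 314.8125 − 236.0625 = 78.75 past the efficient level; on those units the gap between marginal cost and willingness to pay runs from 0 up to 20.
DWL = ½ × 20 × 78.75 = 787.5.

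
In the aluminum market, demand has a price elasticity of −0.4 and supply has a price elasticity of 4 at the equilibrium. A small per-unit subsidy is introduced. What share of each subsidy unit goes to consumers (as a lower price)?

For a small subsidy around the equilibrium, the benefit split depends on the relative slopes, which at a point are proportional to the elasticities.
Buyer share = εs/(εs + |εd|) = 4/(4 + 0.4) = 10/11; seller share = |εd|/(εs + |εd|) = 1/11.

Consumer share = 10/11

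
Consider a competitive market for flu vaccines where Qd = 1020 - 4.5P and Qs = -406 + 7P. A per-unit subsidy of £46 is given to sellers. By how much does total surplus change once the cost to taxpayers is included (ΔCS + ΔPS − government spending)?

Net change in total surplus = -£2898

Pre-subsidy: 1020 - 4.5P = -406 + 7P gives P* = 124, Q* = 462.
With the subsidy, sellers receive Ps = Pb + 46 for each unit, where Pb is the price buyers pay.
Supply in terms of Pb becomes Qs = -406 + 7(Pb + 46) = -84 + 7Pb. Setting this equal to demand: 1020 - 4.5Pb = -84 + 7Pb, so Pb = 96.
Sellers receive Ps = 96 + 46 = 142; Q' = 1020 − 4.5·96 = 588.
ΔCS = ½(462 + 588)(124 − 96) = 14700; ΔPS = ½(462 + 588)(142 − 124) = 9450.
Government spending = 46 × 588 = 27048.
Net change = 14700 + 9450 − 27048 = -2898. The loss equals the DWL triangle ½·46·126.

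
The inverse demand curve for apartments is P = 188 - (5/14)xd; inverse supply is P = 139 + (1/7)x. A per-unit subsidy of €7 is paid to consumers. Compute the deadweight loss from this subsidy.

Pre-subsidy: 188 - (5/14)x = 139 + (1/7)x gives x* = 98 and P* = 153.
With the rebate, buyers effectively pay Pb = Ps − 7, where Ps is the price sellers receive.
On the curves, Pb = 188 - (5/14)x and Ps = 139 + (1/7)x; the wedge Ps − Pb = 7 gives 139 + (1/7)x − (188 - (5/14)x) = 7, so x' = 112.
Then Pb = 188 − (5/14)·112 = 148 and Ps = 139 + (1/7)·112 = 155.
The subsidy expands output by 112 − 98 = 14 past the efficient level; on those units the gap between marginal cost and willingness to pay runs from 0 up to 7.
DWL = ½ × 7 × 14 = 49.

Deadweight loss = €49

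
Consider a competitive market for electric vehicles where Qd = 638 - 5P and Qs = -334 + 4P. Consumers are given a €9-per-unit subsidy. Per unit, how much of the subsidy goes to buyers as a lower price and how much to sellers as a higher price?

Pre-subsidy: 638 - 5P = -334 + 4P gives P* = 108, Q* = 98.
With the rebate, buyers effectively pay Pb = Ps − 9, where Ps is the price sellers receive.
Demand in terms of Ps becomes Qd = 638 − 5(Ps − 9) = 683 - 5Ps. Setting this equal to supply: 683 - 5Ps = -334 + 4Ps, so Ps = 113.
Buyers pay Pb = 113 − 9 = 104; Q' = -334 + 4·113 = 118.
Buyers' price falls by P* − Pb = 108 − 104 = 4; sellers' price rises by Ps − P* = 113 − 108 = 5.

Buyers gain €4 per unit; sellers gain €5 per unit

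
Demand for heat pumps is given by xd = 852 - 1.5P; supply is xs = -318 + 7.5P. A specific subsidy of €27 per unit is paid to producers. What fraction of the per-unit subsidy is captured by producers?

Pre-subsidy: 852 - 1.5P = -318 + 7.5P gives P* = 130, x* = 657.
With the subsidy, sellers receive Ps = Pb + 27 for each unit, where Pb is the price buyers pay.
Supply in terms of Pb becomes xs = -318 + 7.5(Pb + 27) = -115.5 + 7.5Pb. Setting this equal to demand: 852 - 1.5Pb = -115.5 + 7.5Pb, so Pb = 107.5.
Sellers receive Ps = 107.5 + 27 = 134.5; x' = 852 − 1.5·107.5 = 690.75.
Buyers' price falls by P* − Pb = 130 − 107.5 = 22.5; sellers' price rises by Ps − P* = 134.5 − 130 = 4.5.
So producers capture 4.5/27 = 1/6 of each unit of subsidy.

Producer share = 1/6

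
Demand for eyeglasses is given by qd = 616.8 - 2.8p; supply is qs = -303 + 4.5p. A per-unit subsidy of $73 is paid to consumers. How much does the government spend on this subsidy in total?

Government cost = $28470

Pre-subsidy: 616.8 - 2.8p = -303 + 4.5p gives p* = 126, q* = 264.
With the rebate, buyers effectively pay pb = ps − 73, where ps is the price sellers receive.
Demand in terms of ps becomes qd = 616.8 − 2.8(ps − 73) = 821.2 - 2.8ps. Setting this equal to supply: 821.2 - 2.8ps = -303 + 4.5ps, so ps = 154.
Buyers pay pb = 154 − 73 = 81; q' = -303 + 4.5·154 = 390.
Government outlay = subsidy × quantity = 73 × 390 = 28470.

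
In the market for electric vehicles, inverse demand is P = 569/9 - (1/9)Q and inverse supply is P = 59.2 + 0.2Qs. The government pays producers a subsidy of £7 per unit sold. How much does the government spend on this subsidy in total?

Government cost = £248

Pre-subsidy: 569/9 - (1/9)Q = 59.2 + 0.2Q gives Q* = 181/14 and P* = 865/14.
With the subsidy, sellers receive Ps = Pb + 7 for each unit, where Pb is the price buyers pay.
On the curves, Pb = 569/9 - (1/9)Q and Ps = 59.2 + 0.2Q; the wedge Ps − Pb = 7 gives 59.2 + 0.2Q − (569/9 - (1/9)Q) = 7, so Q' = 248/7.
Then Pb = 569/9 − (1/9)·(248/7) = 415/7 and Ps = 59.2 + 0.2·(248/7) = 464/7.
Government outlay = subsidy × quantity = 7 × 248/7 = 248.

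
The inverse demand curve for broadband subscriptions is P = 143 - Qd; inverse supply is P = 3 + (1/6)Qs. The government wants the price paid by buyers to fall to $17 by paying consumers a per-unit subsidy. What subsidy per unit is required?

At a buyer price of 17, quantity demanded is 143 − 1·17 = 126.
Sellers supply 126 only when they receive Ps = 3 + (1/6)·126 = 24.
s = Ps − Pb = 24 − 17 = 7.

Required subsidy s = $7 per unit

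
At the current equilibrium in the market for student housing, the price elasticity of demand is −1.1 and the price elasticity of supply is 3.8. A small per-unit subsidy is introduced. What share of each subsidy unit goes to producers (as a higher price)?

For a small subsidy around the equilibrium, the benefit split depends on the relative slopes, which at a point are proportional to the elasticities.
Buyer share = εs/(εs + |εd|) = 3.8/(3.8 + 1.1) = 38/49; seller share = |εd|/(εs + |εd|) = 11/49.
So producers capture 11/49 of the subsidy.

Producer share = 11/49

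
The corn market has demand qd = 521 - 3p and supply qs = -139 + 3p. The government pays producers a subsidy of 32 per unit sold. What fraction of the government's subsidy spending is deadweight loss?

DWL / government spending = 24/239

Pre-subsidy: 521 - 3p = -139 + 3p gives p* = 110, q* = 191.
With the subsidy, sellers receive ps = pb + 32 for each unit, where pb is the price buyers pay.
Supply in terms of pb becomes qs = -139 + 3(pb + 32) = -43 + 3pb. Setting this equal to demand: 521 - 3pb = -43 + 3pb, so pb = 94.
Sellers receive ps = 94 + 32 = 126; q' = 521 − 3·94 = 239.
ΔCS = ½(191 + 239)(110 − 94) = 3440; ΔPS = ½(191 + 239)(126 − 110) = 3440.
Government spending = 32 × 239 = 7648.
DWL = ½ × 32 × (239 − 191) = 768; fraction = 768 / 7648 = 24/239.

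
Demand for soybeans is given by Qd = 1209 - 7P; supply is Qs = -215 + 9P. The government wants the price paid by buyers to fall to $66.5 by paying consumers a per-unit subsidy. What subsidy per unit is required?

Required subsidy s = $40 per unit

At a buyer price of 66.5, quantity demanded is 1209 − 7·66.5 = 743.5.
Sellers supply 743.5 only when they receive Ps with -215 + 9·Ps = 743.5, i.e. Ps = 106.5.
s = Ps − Pb = 106.5 − 66.5 = 40.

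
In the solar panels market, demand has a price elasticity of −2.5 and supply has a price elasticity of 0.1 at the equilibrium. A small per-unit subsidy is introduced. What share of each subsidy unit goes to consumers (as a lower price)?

For a small subsidy around the equilibrium, the benefit split depends on the relative slopes, which at a point are proportional to the elasticities.
Buyer share = εs/(εs + |εd|) = 0.1/(0.1 + 2.5) = 1/26; seller share = |εd|/(εs + |εd|) = 25/26.

Consumer share = 1/26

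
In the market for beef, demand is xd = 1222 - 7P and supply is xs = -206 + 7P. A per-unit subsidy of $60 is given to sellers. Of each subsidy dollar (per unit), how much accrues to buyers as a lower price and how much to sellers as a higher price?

Pre-subsidy: 1222 - 7P = -206 + 7P gives P* = 102, x* = 508.
With the subsidy, sellers receive Ps = Pb + 60 for each unit, where Pb is the price buyers pay.
Supply in terms of Pb becomes xs = -206 + 7(Pb + 60) = 214 + 7Pb. Setting this equal to demand: 1222 - 7Pb = 214 + 7Pb, so Pb = 72.
Sellers receive Ps = 72 + 60 = 132; x' = 1222 − 7·72 = 718.
Buyers' price falls by P* − Pb = 102 − 72 = 30; sellers' price rises by Ps − P* = 132 − 102 = 30.

Buyers gain $30 per unit; sellers gain $30 per unit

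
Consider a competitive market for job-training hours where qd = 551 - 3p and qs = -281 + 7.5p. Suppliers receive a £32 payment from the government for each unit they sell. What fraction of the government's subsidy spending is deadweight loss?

Pre-subsidy: 551 - 3p = -281 + 7.5p gives p* = 1664/21, q* = 2193/7.
With the subsidy, sellers receive ps = pb + 32 for each unit, where pb is the price buyers pay.
Supply in terms of pb becomes qs = -281 + 7.5(pb + 32) = -41 + 7.5pb. Setting this equal to demand: 551 - 3pb = -41 + 7.5pb, so pb = 1184/21.
Sellers receive ps = 1184/21 + 32 = 1856/21; q' = 551 − 3·(1184/21) = 2673/7.
ΔCS = ½(2193/7 + 2673/7)(1664/21 − 1184/21) = 389280/49; ΔPS = ½(2193/7 + 2673/7)(1856/21 − 1664/21) = 155712/49.
Government spending = 32 × 2673/7 = 85536/7.
DWL = ½ × 32 × (2673/7 − 2193/7) = 7680/7; fraction = (7680/7) / (85536/7) = 80/891.

DWL / government spending = 80/891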